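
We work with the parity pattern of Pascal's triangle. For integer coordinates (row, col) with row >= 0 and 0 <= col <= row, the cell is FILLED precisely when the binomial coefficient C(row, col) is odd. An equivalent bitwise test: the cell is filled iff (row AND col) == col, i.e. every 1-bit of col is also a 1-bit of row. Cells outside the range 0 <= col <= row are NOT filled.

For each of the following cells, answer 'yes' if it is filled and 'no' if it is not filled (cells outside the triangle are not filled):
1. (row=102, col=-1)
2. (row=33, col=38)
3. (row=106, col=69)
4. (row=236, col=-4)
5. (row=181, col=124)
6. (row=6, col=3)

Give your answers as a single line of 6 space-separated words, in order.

(102,-1): col outside [0, 102] -> not filled
(33,38): col outside [0, 33] -> not filled
(106,69): row=0b1101010, col=0b1000101, row AND col = 0b1000000 = 64; 64 != 69 -> empty
(236,-4): col outside [0, 236] -> not filled
(181,124): row=0b10110101, col=0b1111100, row AND col = 0b110100 = 52; 52 != 124 -> empty
(6,3): row=0b110, col=0b11, row AND col = 0b10 = 2; 2 != 3 -> empty

Answer: no no no no no no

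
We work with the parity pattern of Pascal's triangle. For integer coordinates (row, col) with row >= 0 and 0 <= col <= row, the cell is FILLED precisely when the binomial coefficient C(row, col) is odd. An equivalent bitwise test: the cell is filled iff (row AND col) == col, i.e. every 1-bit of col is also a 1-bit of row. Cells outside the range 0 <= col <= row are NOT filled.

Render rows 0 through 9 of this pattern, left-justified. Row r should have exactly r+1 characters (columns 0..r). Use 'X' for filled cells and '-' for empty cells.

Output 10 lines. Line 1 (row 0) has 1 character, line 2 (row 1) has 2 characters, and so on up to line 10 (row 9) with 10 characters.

r0=0: X
r1=1: XX
r2=10: X-X
r3=11: XXXX
r4=100: X---X
r5=101: XX--XX
r6=110: X-X-X-X
r7=111: XXXXXXXX
r8=1000: X-------X
r9=1001: XX------XX

Answer: X
XX
X-X
XXXX
X---X
XX--XX
X-X-X-X
XXXXXXXX
X-------X
XX------XX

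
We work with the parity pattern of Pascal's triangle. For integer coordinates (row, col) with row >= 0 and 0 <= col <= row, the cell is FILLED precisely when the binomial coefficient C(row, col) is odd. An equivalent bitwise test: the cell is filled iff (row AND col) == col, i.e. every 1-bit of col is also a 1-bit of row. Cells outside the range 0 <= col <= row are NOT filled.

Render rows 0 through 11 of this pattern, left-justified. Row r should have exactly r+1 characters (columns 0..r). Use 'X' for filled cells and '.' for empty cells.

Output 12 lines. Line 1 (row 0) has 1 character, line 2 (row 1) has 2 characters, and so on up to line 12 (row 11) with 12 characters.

r0=0: X
r1=1: XX
r2=10: X.X
r3=11: XXXX
r4=100: X...X
r5=101: XX..XX
r6=110: X.X.X.X
r7=111: XXXXXXXX
r8=1000: X.......X
r9=1001: XX......XX
r10=1010: X.X.....X.X
r11=1011: XXXX....XXXX

Answer: X
XX
X.X
XXXX
X...X
XX..XX
X.X.X.X
XXXXXXXX
X.......X
XX......XX
X.X.....X.X
XXXX....XXXX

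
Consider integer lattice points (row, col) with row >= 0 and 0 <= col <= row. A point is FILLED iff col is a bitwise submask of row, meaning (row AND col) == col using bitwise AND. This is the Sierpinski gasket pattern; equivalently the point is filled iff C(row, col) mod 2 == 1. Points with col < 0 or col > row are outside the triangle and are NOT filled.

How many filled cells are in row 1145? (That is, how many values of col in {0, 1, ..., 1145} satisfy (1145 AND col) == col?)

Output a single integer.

1145 in binary = 10001111001
popcount(1145) = number of 1-bits in 10001111001 = 6
A col c satisfies (1145 AND c) == c iff every set bit of c is also set in 1145; each of the 6 set bits of 1145 can independently be on or off in c.
count = 2^6 = 64

Answer: 64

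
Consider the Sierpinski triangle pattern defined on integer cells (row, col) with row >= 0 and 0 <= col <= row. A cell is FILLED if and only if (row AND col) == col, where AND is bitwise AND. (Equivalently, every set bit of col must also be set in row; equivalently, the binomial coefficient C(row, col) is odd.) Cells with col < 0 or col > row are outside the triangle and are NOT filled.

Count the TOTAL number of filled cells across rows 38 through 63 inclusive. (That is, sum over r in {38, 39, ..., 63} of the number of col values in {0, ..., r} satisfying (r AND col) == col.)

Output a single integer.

r38=100110 pc3: +8 =8
r39=100111 pc4: +16 =24
r40=101000 pc2: +4 =28
r41=101001 pc3: +8 =36
r42=101010 pc3: +8 =44
r43=101011 pc4: +16 =60
r44=101100 pc3: +8 =68
r45=101101 pc4: +16 =84
r46=101110 pc4: +16 =100
r47=101111 pc5: +32 =132
r48=110000 pc2: +4 =136
r49=110001 pc3: +8 =144
r50=110010 pc3: +8 =152
r51=110011 pc4: +16 =168
r52=110100 pc3: +8 =176
r53=110101 pc4: +16 =192
r54=110110 pc4: +16 =208
r55=110111 pc5: +32 =240
r56=111000 pc3: +8 =248
r57=111001 pc4: +16 =264
r58=111010 pc4: +16 =280
r59=111011 pc5: +32 =312
r60=111100 pc4: +16 =328
r61=111101 pc5: +32 =360
r62=111110 pc5: +32 =392
r63=111111 pc6: +64 =456

Answer: 456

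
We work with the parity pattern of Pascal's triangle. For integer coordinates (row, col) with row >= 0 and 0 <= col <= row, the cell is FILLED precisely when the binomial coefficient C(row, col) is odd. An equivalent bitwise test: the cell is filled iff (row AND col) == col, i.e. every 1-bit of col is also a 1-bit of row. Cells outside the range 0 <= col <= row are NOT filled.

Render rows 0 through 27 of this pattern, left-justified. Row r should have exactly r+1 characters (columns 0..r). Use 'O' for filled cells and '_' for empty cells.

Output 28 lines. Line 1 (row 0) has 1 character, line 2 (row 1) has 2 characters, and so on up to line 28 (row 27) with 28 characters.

r0=0: O
r1=1: OO
r2=10: O_O
r3=11: OOOO
r4=100: O___O
r5=101: OO__OO
r6=110: O_O_O_O
r7=111: OOOOOOOO
r8=1000: O_______O
r9=1001: OO______OO
r10=1010: O_O_____O_O
r11=1011: OOOO____OOOO
r12=1100: O___O___O___O
r13=1101: OO__OO__OO__OO
r14=1110: O_O_O_O_O_O_O_O
r15=1111: OOOOOOOOOOOOOOOO
r16=10000: O_______________O
r17=10001: OO______________OO
r18=10010: O_O_____________O_O
r19=10011: OOOO____________OOOO
r20=10100: O___O___________O___O
r21=10101: OO__OO__________OO__OO
r22=10110: O_O_O_O_________O_O_O_O
r23=10111: OOOOOOOO________OOOOOOOO
r24=11000: O_______O_______O_______O
r25=11001: OO______OO______OO______OO
r26=11010: O_O_____O_O_____O_O_____O_O
r27=11011: OOOO____OOOO____OOOO____OOOO

Answer: O
OO
O_O
OOOO
O___O
OO__OO
O_O_O_O
OOOOOOOO
O_______O
OO______OO
O_O_____O_O
OOOO____OOOO
O___O___O___O
OO__OO__OO__OO
O_O_O_O_O_O_O_O
OOOOOOOOOOOOOOOO
O_______________O
OO______________OO
O_O_____________O_O
OOOO____________OOOO
O___O___________O___O
OO__OO__________OO__OO
O_O_O_O_________O_O_O_O
OOOOOOOO________OOOOOOOO
O_______O_______O_______O
OO______OO______OO______OO
O_O_____O_O_____O_O_____O_O
OOOO____OOOO____OOOO____OOOO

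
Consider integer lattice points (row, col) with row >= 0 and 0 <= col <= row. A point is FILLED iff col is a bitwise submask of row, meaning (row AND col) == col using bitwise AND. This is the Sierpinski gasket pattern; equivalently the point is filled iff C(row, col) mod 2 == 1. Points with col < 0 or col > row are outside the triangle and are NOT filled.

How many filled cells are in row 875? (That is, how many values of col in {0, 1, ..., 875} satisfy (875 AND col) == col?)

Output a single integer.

Answer: 128

Derivation:
875 in binary = 1101101011
popcount(875) = number of 1-bits in 1101101011 = 7
A col c satisfies (875 AND c) == c iff every set bit of c is also set in 875; each of the 7 set bits of 875 can independently be on or off in c.
count = 2^7 = 128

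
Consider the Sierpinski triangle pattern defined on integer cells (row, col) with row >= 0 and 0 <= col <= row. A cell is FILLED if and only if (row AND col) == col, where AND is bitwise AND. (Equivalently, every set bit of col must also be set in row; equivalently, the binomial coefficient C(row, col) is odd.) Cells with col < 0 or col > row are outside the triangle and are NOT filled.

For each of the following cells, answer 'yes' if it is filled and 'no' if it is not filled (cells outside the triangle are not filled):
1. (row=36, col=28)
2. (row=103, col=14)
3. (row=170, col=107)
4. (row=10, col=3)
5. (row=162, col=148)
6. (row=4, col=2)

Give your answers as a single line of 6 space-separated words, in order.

(36,28): row=0b100100, col=0b11100, row AND col = 0b100 = 4; 4 != 28 -> empty
(103,14): row=0b1100111, col=0b1110, row AND col = 0b110 = 6; 6 != 14 -> empty
(170,107): row=0b10101010, col=0b1101011, row AND col = 0b101010 = 42; 42 != 107 -> empty
(10,3): row=0b1010, col=0b11, row AND col = 0b10 = 2; 2 != 3 -> empty
(162,148): row=0b10100010, col=0b10010100, row AND col = 0b10000000 = 128; 128 != 148 -> empty
(4,2): row=0b100, col=0b10, row AND col = 0b0 = 0; 0 != 2 -> empty

Answer: no no no no no no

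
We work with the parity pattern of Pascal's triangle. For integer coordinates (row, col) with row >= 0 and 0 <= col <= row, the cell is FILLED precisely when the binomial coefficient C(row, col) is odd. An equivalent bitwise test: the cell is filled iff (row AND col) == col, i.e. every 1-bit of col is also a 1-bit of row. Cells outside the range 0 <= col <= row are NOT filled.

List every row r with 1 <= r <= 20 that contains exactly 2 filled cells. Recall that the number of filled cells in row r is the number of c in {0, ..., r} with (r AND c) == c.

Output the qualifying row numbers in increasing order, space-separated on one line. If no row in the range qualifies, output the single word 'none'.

Answer: 1 2 4 8 16

Derivation:
Row r has 2^popcount(r) filled cells, so we need popcount(r) = log2(2) = 1.
Scan r = 1..20 and keep those with exactly 1 one-bits:
r=1=1 popcount=1 -> KEEP
r=2=10 popcount=1 -> KEEP
r=3=11 popcount=2 -> skip
r=4=100 popcount=1 -> KEEP
r=5=101 popcount=2 -> skip
r=6=110 popcount=2 -> skip
r=7=111 popcount=3 -> skip
r=8=1000 popcount=1 -> KEEP
r=9=1001 popcount=2 -> skip
r=10=1010 popcount=2 -> skip
r=11=1011 popcount=3 -> skip
r=12=1100 popcount=2 -> skip
r=13=1101 popcount=3 -> skip
r=14=1110 popcount=3 -> skip
r=15=1111 popcount=4 -> skip
r=16=10000 popcount=1 -> KEEP
r=17=10001 popcount=2 -> skip
r=18=10010 popcount=2 -> skip
r=19=10011 popcount=3 -> skip
r=20=10100 popcount=2 -> skip
Kept rows: 1 2 4 8 16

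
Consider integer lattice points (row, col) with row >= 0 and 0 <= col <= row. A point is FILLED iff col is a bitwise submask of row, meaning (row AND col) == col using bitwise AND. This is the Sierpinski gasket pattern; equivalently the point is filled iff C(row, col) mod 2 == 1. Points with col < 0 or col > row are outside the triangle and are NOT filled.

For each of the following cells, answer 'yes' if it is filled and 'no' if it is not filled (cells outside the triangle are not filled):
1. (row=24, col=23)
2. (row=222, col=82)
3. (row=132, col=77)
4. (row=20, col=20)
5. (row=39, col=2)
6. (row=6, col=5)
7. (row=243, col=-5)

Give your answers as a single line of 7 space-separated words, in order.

(24,23): row=0b11000, col=0b10111, row AND col = 0b10000 = 16; 16 != 23 -> empty
(222,82): row=0b11011110, col=0b1010010, row AND col = 0b1010010 = 82; 82 == 82 -> filled
(132,77): row=0b10000100, col=0b1001101, row AND col = 0b100 = 4; 4 != 77 -> empty
(20,20): row=0b10100, col=0b10100, row AND col = 0b10100 = 20; 20 == 20 -> filled
(39,2): row=0b100111, col=0b10, row AND col = 0b10 = 2; 2 == 2 -> filled
(6,5): row=0b110, col=0b101, row AND col = 0b100 = 4; 4 != 5 -> empty
(243,-5): col outside [0, 243] -> not filled

Answer: no yes no yes yes no no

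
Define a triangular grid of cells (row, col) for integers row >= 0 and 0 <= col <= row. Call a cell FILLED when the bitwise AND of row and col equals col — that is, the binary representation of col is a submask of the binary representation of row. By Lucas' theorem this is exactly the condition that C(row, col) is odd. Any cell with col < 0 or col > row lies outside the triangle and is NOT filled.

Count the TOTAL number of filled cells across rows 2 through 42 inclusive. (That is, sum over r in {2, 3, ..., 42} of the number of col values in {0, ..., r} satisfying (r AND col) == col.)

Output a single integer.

Answer: 314

Derivation:
r2=10 pc1: +2 =2
r3=11 pc2: +4 =6
r4=100 pc1: +2 =8
r5=101 pc2: +4 =12
r6=110 pc2: +4 =16
r7=111 pc3: +8 =24
r8=1000 pc1: +2 =26
r9=1001 pc2: +4 =30
r10=1010 pc2: +4 =34
r11=1011 pc3: +8 =42
r12=1100 pc2: +4 =46
r13=1101 pc3: +8 =54
r14=1110 pc3: +8 =62
r15=1111 pc4: +16 =78
r16=10000 pc1: +2 =80
r17=10001 pc2: +4 =84
r18=10010 pc2: +4 =88
r19=10011 pc3: +8 =96
r20=10100 pc2: +4 =100
r21=10101 pc3: +8 =108
r22=10110 pc3: +8 =116
r23=10111 pc4: +16 =132
r24=11000 pc2: +4 =136
r25=11001 pc3: +8 =144
r26=11010 pc3: +8 =152
r27=11011 pc4: +16 =168
r28=11100 pc3: +8 =176
r29=11101 pc4: +16 =192
r30=11110 pc4: +16 =208
r31=11111 pc5: +32 =240
r32=100000 pc1: +2 =242
r33=100001 pc2: +4 =246
r34=100010 pc2: +4 =250
r35=100011 pc3: +8 =258
r36=100100 pc2: +4 =262
r37=100101 pc3: +8 =270
r38=100110 pc3: +8 =278
r39=100111 pc4: +16 =294
r40=101000 pc2: +4 =298
r41=101001 pc3: +8 =306
r42=101010 pc3: +8 =314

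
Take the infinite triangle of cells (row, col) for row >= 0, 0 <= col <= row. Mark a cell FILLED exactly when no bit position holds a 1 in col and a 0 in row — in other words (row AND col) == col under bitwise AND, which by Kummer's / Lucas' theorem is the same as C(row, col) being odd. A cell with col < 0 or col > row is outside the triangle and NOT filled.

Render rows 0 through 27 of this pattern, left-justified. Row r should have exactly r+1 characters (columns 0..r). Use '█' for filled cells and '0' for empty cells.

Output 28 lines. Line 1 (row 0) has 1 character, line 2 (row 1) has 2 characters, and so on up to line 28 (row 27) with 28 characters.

Answer: █
██
█0█
████
█000█
██00██
█0█0█0█
████████
█0000000█
██000000██
█0█00000█0█
████0000████
█000█000█000█
██00██00██00██
█0█0█0█0█0█0█0█
████████████████
█000000000000000█
██00000000000000██
█0█0000000000000█0█
████000000000000████
█000█00000000000█000█
██00██0000000000██00██
█0█0█0█000000000█0█0█0█
████████00000000████████
█0000000█0000000█0000000█
██000000██000000██000000██
█0█00000█0█00000█0█00000█0█
████0000████0000████0000████

Derivation:
r0=0: █
r1=1: ██
r2=10: █0█
r3=11: ████
r4=100: █000█
r5=101: ██00██
r6=110: █0█0█0█
r7=111: ████████
r8=1000: █0000000█
r9=1001: ██000000██
r10=1010: █0█00000█0█
r11=1011: ████0000████
r12=1100: █000█000█000█
r13=1101: ██00██00██00██
r14=1110: █0█0█0█0█0█0█0█
r15=1111: ████████████████
r16=10000: █000000000000000█
r17=10001: ██00000000000000██
r18=10010: █0█0000000000000█0█
r19=10011: ████000000000000████
r20=10100: █000█00000000000█000█
r21=10101: ██00██0000000000██00██
r22=10110: █0█0█0█000000000█0█0█0█
r23=10111: ████████00000000████████
r24=11000: █0000000█0000000█0000000█
r25=11001: ██000000██000000██000000██
r26=11010: █0█00000█0█00000█0█00000█0█
r27=11011: ████0000████0000████0000████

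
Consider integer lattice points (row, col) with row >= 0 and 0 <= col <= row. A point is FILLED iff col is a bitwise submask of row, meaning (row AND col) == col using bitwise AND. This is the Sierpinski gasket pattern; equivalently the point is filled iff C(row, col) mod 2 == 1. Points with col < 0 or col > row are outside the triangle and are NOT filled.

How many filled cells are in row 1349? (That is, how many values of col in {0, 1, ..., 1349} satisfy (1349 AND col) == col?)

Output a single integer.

1349 in binary = 10101000101
popcount(1349) = number of 1-bits in 10101000101 = 5
A col c satisfies (1349 AND c) == c iff every set bit of c is also set in 1349; each of the 5 set bits of 1349 can independently be on or off in c.
count = 2^5 = 32

Answer: 32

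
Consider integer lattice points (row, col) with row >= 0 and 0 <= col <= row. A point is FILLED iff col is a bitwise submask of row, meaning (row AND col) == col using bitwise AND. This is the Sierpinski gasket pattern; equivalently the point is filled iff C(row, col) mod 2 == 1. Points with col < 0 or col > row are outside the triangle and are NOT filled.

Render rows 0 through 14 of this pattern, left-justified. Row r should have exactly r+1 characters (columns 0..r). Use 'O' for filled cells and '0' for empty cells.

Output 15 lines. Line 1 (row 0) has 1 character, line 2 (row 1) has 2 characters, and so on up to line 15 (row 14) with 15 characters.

r0=0: O
r1=1: OO
r2=10: O0O
r3=11: OOOO
r4=100: O000O
r5=101: OO00OO
r6=110: O0O0O0O
r7=111: OOOOOOOO
r8=1000: O0000000O
r9=1001: OO000000OO
r10=1010: O0O00000O0O
r11=1011: OOOO0000OOOO
r12=1100: O000O000O000O
r13=1101: OO00OO00OO00OO
r14=1110: O0O0O0O0O0O0O0O

Answer: O
OO
O0O
OOOO
O000O
OO00OO
O0O0O0O
OOOOOOOO
O0000000O
OO000000OO
O0O00000O0O
OOOO0000OOOO
O000O000O000O
OO00OO00OO00OO
O0O0O0O0O0O0O0O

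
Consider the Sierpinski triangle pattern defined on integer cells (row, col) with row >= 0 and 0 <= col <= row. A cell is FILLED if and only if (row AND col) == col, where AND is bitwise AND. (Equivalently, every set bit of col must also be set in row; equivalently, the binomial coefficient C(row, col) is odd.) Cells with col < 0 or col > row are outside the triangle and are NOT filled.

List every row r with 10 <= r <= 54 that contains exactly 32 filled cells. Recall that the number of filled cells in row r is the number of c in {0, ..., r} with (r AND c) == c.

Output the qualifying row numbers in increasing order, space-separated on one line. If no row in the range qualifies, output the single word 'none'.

Answer: 31 47

Derivation:
Row r has 2^popcount(r) filled cells, so we need popcount(r) = log2(32) = 5.
Scan r = 10..54 and keep those with exactly 5 one-bits:
r=10=1010 popcount=2 -> skip
r=11=1011 popcount=3 -> skip
r=12=1100 popcount=2 -> skip
r=13=1101 popcount=3 -> skip
r=14=1110 popcount=3 -> skip
r=15=1111 popcount=4 -> skip
r=16=10000 popcount=1 -> skip
r=17=10001 popcount=2 -> skip
r=18=10010 popcount=2 -> skip
r=19=10011 popcount=3 -> skip
r=20=10100 popcount=2 -> skip
r=21=10101 popcount=3 -> skip
r=22=10110 popcount=3 -> skip
r=23=10111 popcount=4 -> skip
r=24=11000 popcount=2 -> skip
r=25=11001 popcount=3 -> skip
r=26=11010 popcount=3 -> skip
r=27=11011 popcount=4 -> skip
r=28=11100 popcount=3 -> skip
r=29=11101 popcount=4 -> skip
r=30=11110 popcount=4 -> skip
r=31=11111 popcount=5 -> KEEP
r=32=100000 popcount=1 -> skip
r=33=100001 popcount=2 -> skip
r=34=100010 popcount=2 -> skip
r=35=100011 popcount=3 -> skip
r=36=100100 popcount=2 -> skip
r=37=100101 popcount=3 -> skip
r=38=100110 popcount=3 -> skip
r=39=100111 popcount=4 -> skip
r=40=101000 popcount=2 -> skip
r=41=101001 popcount=3 -> skip
r=42=101010 popcount=3 -> skip
r=43=101011 popcount=4 -> skip
r=44=101100 popcount=3 -> skip
r=45=101101 popcount=4 -> skip
r=46=101110 popcount=4 -> skip
r=47=101111 popcount=5 -> KEEP
r=48=110000 popcount=2 -> skip
r=49=110001 popcount=3 -> skip
r=50=110010 popcount=3 -> skip
r=51=110011 popcount=4 -> skip
r=52=110100 popcount=3 -> skip
r=53=110101 popcount=4 -> skip
r=54=110110 popcount=4 -> skip
Kept rows: 31 47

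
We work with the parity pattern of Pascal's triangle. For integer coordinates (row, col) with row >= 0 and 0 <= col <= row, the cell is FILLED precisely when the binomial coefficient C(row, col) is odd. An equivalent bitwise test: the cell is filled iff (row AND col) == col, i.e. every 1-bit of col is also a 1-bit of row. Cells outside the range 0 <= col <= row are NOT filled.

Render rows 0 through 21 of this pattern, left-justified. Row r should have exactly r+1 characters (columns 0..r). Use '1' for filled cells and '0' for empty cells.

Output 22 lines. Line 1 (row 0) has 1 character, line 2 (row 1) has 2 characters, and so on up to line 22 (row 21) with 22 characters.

Answer: 1
11
101
1111
10001
110011
1010101
11111111
100000001
1100000011
10100000101
111100001111
1000100010001
11001100110011
101010101010101
1111111111111111
10000000000000001
110000000000000011
1010000000000000101
11110000000000001111
100010000000000010001
1100110000000000110011

Derivation:
r0=0: 1
r1=1: 11
r2=10: 101
r3=11: 1111
r4=100: 10001
r5=101: 110011
r6=110: 1010101
r7=111: 11111111
r8=1000: 100000001
r9=1001: 1100000011
r10=1010: 10100000101
r11=1011: 111100001111
r12=1100: 1000100010001
r13=1101: 11001100110011
r14=1110: 101010101010101
r15=1111: 1111111111111111
r16=10000: 10000000000000001
r17=10001: 110000000000000011
r18=10010: 1010000000000000101
r19=10011: 11110000000000001111
r20=10100: 100010000000000010001
r21=10101: 1100110000000000110011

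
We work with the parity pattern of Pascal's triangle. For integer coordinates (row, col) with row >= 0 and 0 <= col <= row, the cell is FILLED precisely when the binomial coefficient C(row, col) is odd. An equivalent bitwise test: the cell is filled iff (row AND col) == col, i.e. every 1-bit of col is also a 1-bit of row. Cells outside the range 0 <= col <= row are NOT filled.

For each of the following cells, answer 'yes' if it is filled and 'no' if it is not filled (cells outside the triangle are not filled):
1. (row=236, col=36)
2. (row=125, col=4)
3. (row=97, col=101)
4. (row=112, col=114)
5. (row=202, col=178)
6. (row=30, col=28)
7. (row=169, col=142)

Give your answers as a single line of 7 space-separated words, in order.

(236,36): row=0b11101100, col=0b100100, row AND col = 0b100100 = 36; 36 == 36 -> filled
(125,4): row=0b1111101, col=0b100, row AND col = 0b100 = 4; 4 == 4 -> filled
(97,101): col outside [0, 97] -> not filled
(112,114): col outside [0, 112] -> not filled
(202,178): row=0b11001010, col=0b10110010, row AND col = 0b10000010 = 130; 130 != 178 -> empty
(30,28): row=0b11110, col=0b11100, row AND col = 0b11100 = 28; 28 == 28 -> filled
(169,142): row=0b10101001, col=0b10001110, row AND col = 0b10001000 = 136; 136 != 142 -> empty

Answer: yes yes no no no yes no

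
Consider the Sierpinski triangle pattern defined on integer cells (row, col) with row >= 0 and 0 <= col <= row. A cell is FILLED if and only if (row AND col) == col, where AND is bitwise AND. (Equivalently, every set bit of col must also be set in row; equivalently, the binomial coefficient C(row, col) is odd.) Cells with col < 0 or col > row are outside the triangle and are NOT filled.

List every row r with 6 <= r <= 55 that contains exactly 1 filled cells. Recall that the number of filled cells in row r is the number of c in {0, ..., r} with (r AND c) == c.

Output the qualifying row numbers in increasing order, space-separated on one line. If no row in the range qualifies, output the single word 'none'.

Answer: none

Derivation:
Row r has 2^popcount(r) filled cells, so we need popcount(r) = log2(1) = 0.
Scan r = 6..55 and keep those with exactly 0 one-bits:
r=6=110 popcount=2 -> skip
r=7=111 popcount=3 -> skip
r=8=1000 popcount=1 -> skip
r=9=1001 popcount=2 -> skip
r=10=1010 popcount=2 -> skip
r=11=1011 popcount=3 -> skip
r=12=1100 popcount=2 -> skip
r=13=1101 popcount=3 -> skip
r=14=1110 popcount=3 -> skip
r=15=1111 popcount=4 -> skip
r=16=10000 popcount=1 -> skip
r=17=10001 popcount=2 -> skip
r=18=10010 popcount=2 -> skip
r=19=10011 popcount=3 -> skip
r=20=10100 popcount=2 -> skip
r=21=10101 popcount=3 -> skip
r=22=10110 popcount=3 -> skip
r=23=10111 popcount=4 -> skip
r=24=11000 popcount=2 -> skip
r=25=11001 popcount=3 -> skip
r=26=11010 popcount=3 -> skip
r=27=11011 popcount=4 -> skip
r=28=11100 popcount=3 -> skip
r=29=11101 popcount=4 -> skip
r=30=11110 popcount=4 -> skip
r=31=11111 popcount=5 -> skip
r=32=100000 popcount=1 -> skip
r=33=100001 popcount=2 -> skip
r=34=100010 popcount=2 -> skip
r=35=100011 popcount=3 -> skip
r=36=100100 popcount=2 -> skip
r=37=100101 popcount=3 -> skip
r=38=100110 popcount=3 -> skip
r=39=100111 popcount=4 -> skip
r=40=101000 popcount=2 -> skip
r=41=101001 popcount=3 -> skip
r=42=101010 popcount=3 -> skip
r=43=101011 popcount=4 -> skip
r=44=101100 popcount=3 -> skip
r=45=101101 popcount=4 -> skip
r=46=101110 popcount=4 -> skip
r=47=101111 popcount=5 -> skip
r=48=110000 popcount=2 -> skip
r=49=110001 popcount=3 -> skip
r=50=110010 popcount=3 -> skip
r=51=110011 popcount=4 -> skip
r=52=110100 popcount=3 -> skip
r=53=110101 popcount=4 -> skip
r=54=110110 popcount=4 -> skip
r=55=110111 popcount=5 -> skip
Kept rows: none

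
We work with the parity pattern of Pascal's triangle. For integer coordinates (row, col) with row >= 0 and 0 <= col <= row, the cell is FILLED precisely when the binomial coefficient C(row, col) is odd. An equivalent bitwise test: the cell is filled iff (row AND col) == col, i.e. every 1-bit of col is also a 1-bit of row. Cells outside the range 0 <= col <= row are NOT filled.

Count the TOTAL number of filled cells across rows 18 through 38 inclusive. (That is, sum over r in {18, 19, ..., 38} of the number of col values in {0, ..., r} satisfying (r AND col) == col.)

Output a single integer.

Answer: 194

Derivation:
r18=10010 pc2: +4 =4
r19=10011 pc3: +8 =12
r20=10100 pc2: +4 =16
r21=10101 pc3: +8 =24
r22=10110 pc3: +8 =32
r23=10111 pc4: +16 =48
r24=11000 pc2: +4 =52
r25=11001 pc3: +8 =60
r26=11010 pc3: +8 =68
r27=11011 pc4: +16 =84
r28=11100 pc3: +8 =92
r29=11101 pc4: +16 =108
r30=11110 pc4: +16 =124
r31=11111 pc5: +32 =156
r32=100000 pc1: +2 =158
r33=100001 pc2: +4 =162
r34=100010 pc2: +4 =166
r35=100011 pc3: +8 =174
r36=100100 pc2: +4 =178
r37=100101 pc3: +8 =186
r38=100110 pc3: +8 =194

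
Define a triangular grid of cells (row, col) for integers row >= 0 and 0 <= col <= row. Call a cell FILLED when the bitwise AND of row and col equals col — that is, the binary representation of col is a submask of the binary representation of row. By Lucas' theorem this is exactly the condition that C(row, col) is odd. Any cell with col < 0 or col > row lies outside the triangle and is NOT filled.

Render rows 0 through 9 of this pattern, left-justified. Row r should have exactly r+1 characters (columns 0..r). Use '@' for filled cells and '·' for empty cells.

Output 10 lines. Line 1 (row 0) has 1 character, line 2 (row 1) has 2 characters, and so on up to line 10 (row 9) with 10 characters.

Answer: @
@@
@·@
@@@@
@···@
@@··@@
@·@·@·@
@@@@@@@@
@·······@
@@······@@

Derivation:
r0=0: @
r1=1: @@
r2=10: @·@
r3=11: @@@@
r4=100: @···@
r5=101: @@··@@
r6=110: @·@·@·@
r7=111: @@@@@@@@
r8=1000: @·······@
r9=1001: @@······@@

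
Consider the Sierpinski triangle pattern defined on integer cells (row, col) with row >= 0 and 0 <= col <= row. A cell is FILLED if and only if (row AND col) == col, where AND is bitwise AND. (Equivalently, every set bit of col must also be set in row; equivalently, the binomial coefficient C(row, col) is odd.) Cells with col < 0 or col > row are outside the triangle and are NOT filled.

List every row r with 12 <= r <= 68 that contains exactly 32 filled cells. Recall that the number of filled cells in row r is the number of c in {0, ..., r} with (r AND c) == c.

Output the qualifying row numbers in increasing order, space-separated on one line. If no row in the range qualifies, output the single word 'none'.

Row r has 2^popcount(r) filled cells, so we need popcount(r) = log2(32) = 5.
Scan r = 12..68 and keep those with exactly 5 one-bits:
r=12=1100 popcount=2 -> skip
r=13=1101 popcount=3 -> skip
r=14=1110 popcount=3 -> skip
r=15=1111 popcount=4 -> skip
r=16=10000 popcount=1 -> skip
r=17=10001 popcount=2 -> skip
r=18=10010 popcount=2 -> skip
r=19=10011 popcount=3 -> skip
r=20=10100 popcount=2 -> skip
r=21=10101 popcount=3 -> skip
r=22=10110 popcount=3 -> skip
r=23=10111 popcount=4 -> skip
r=24=11000 popcount=2 -> skip
r=25=11001 popcount=3 -> skip
r=26=11010 popcount=3 -> skip
r=27=11011 popcount=4 -> skip
r=28=11100 popcount=3 -> skip
r=29=11101 popcount=4 -> skip
r=30=11110 popcount=4 -> skip
r=31=11111 popcount=5 -> KEEP
r=32=100000 popcount=1 -> skip
r=33=100001 popcount=2 -> skip
r=34=100010 popcount=2 -> skip
r=35=100011 popcount=3 -> skip
r=36=100100 popcount=2 -> skip
r=37=100101 popcount=3 -> skip
r=38=100110 popcount=3 -> skip
r=39=100111 popcount=4 -> skip
r=40=101000 popcount=2 -> skip
r=41=101001 popcount=3 -> skip
r=42=101010 popcount=3 -> skip
r=43=101011 popcount=4 -> skip
r=44=101100 popcount=3 -> skip
r=45=101101 popcount=4 -> skip
r=46=101110 popcount=4 -> skip
r=47=101111 popcount=5 -> KEEP
r=48=110000 popcount=2 -> skip
r=49=110001 popcount=3 -> skip
r=50=110010 popcount=3 -> skip
r=51=110011 popcount=4 -> skip
r=52=110100 popcount=3 -> skip
r=53=110101 popcount=4 -> skip
r=54=110110 popcount=4 -> skip
r=55=110111 popcount=5 -> KEEP
r=56=111000 popcount=3 -> skip
r=57=111001 popcount=4 -> skip
r=58=111010 popcount=4 -> skip
r=59=111011 popcount=5 -> KEEP
r=60=111100 popcount=4 -> skip
r=61=111101 popcount=5 -> KEEP
r=62=111110 popcount=5 -> KEEP
r=63=111111 popcount=6 -> skip
r=64=1000000 popcount=1 -> skip
r=65=1000001 popcount=2 -> skip
r=66=1000010 popcount=2 -> skip
r=67=1000011 popcount=3 -> skip
r=68=1000100 popcount=2 -> skip
Kept rows: 31 47 55 59 61 62

Answer: 31 47 55 59 61 62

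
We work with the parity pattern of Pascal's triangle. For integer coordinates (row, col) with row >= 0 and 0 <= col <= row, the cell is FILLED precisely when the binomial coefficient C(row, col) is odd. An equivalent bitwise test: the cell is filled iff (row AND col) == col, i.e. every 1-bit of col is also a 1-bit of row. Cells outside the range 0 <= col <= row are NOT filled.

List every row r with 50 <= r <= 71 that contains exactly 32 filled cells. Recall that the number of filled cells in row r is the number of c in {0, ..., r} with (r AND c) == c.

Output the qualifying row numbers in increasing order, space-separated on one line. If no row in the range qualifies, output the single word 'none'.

Row r has 2^popcount(r) filled cells, so we need popcount(r) = log2(32) = 5.
Scan r = 50..71 and keep those with exactly 5 one-bits:
r=50=110010 popcount=3 -> skip
r=51=110011 popcount=4 -> skip
r=52=110100 popcount=3 -> skip
r=53=110101 popcount=4 -> skip
r=54=110110 popcount=4 -> skip
r=55=110111 popcount=5 -> KEEP
r=56=111000 popcount=3 -> skip
r=57=111001 popcount=4 -> skip
r=58=111010 popcount=4 -> skip
r=59=111011 popcount=5 -> KEEP
r=60=111100 popcount=4 -> skip
r=61=111101 popcount=5 -> KEEP
r=62=111110 popcount=5 -> KEEP
r=63=111111 popcount=6 -> skip
r=64=1000000 popcount=1 -> skip
r=65=1000001 popcount=2 -> skip
r=66=1000010 popcount=2 -> skip
r=67=1000011 popcount=3 -> skip
r=68=1000100 popcount=2 -> skip
r=69=1000101 popcount=3 -> skip
r=70=1000110 popcount=3 -> skip
r=71=1000111 popcount=4 -> skip
Kept rows: 55 59 61 62

Answer: 55 59 61 62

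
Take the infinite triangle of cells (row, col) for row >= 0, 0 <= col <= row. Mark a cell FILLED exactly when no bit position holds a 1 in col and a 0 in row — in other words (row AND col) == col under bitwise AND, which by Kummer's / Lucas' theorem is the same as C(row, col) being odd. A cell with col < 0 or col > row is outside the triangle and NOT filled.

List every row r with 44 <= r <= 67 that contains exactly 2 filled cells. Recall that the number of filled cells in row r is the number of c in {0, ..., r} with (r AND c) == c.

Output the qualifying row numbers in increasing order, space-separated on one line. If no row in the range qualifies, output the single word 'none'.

Answer: 64

Derivation:
Row r has 2^popcount(r) filled cells, so we need popcount(r) = log2(2) = 1.
Scan r = 44..67 and keep those with exactly 1 one-bits:
r=44=101100 popcount=3 -> skip
r=45=101101 popcount=4 -> skip
r=46=101110 popcount=4 -> skip
r=47=101111 popcount=5 -> skip
r=48=110000 popcount=2 -> skip
r=49=110001 popcount=3 -> skip
r=50=110010 popcount=3 -> skip
r=51=110011 popcount=4 -> skip
r=52=110100 popcount=3 -> skip
r=53=110101 popcount=4 -> skip
r=54=110110 popcount=4 -> skip
r=55=110111 popcount=5 -> skip
r=56=111000 popcount=3 -> skip
r=57=111001 popcount=4 -> skip
r=58=111010 popcount=4 -> skip
r=59=111011 popcount=5 -> skip
r=60=111100 popcount=4 -> skip
r=61=111101 popcount=5 -> skip
r=62=111110 popcount=5 -> skip
r=63=111111 popcount=6 -> skip
r=64=1000000 popcount=1 -> KEEP
r=65=1000001 popcount=2 -> skip
r=66=1000010 popcount=2 -> skip
r=67=1000011 popcount=3 -> skip
Kept rows: 64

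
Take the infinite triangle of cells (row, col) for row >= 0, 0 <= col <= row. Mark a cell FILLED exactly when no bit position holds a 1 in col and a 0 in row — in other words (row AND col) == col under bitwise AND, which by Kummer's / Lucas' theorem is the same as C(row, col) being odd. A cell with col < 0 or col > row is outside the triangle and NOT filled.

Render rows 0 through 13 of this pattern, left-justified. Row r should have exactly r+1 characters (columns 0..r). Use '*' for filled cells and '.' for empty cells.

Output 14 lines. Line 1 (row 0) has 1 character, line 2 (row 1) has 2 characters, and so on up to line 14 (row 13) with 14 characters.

Answer: *
**
*.*
****
*...*
**..**
*.*.*.*
********
*.......*
**......**
*.*.....*.*
****....****
*...*...*...*
**..**..**..**

Derivation:
r0=0: *
r1=1: **
r2=10: *.*
r3=11: ****
r4=100: *...*
r5=101: **..**
r6=110: *.*.*.*
r7=111: ********
r8=1000: *.......*
r9=1001: **......**
r10=1010: *.*.....*.*
r11=1011: ****....****
r12=1100: *...*...*...*
r13=1101: **..**..**..**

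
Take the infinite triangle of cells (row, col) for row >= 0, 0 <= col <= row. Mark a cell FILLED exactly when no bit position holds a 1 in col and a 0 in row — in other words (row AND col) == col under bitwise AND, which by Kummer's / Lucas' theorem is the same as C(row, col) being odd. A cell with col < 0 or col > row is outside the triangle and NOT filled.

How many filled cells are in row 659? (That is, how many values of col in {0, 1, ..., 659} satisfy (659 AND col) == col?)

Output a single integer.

Answer: 32

Derivation:
659 in binary = 1010010011
popcount(659) = number of 1-bits in 1010010011 = 5
A col c satisfies (659 AND c) == c iff every set bit of c is also set in 659; each of the 5 set bits of 659 can independently be on or off in c.
count = 2^5 = 32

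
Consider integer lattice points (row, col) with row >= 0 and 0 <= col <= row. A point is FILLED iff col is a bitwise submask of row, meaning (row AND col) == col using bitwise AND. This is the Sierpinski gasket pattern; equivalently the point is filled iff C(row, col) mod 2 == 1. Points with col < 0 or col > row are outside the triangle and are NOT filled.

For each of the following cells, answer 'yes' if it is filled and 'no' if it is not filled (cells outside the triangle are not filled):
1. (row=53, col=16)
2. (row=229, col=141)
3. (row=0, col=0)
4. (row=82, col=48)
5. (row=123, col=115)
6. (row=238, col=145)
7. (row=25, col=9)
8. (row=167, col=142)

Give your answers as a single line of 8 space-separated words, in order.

(53,16): row=0b110101, col=0b10000, row AND col = 0b10000 = 16; 16 == 16 -> filled
(229,141): row=0b11100101, col=0b10001101, row AND col = 0b10000101 = 133; 133 != 141 -> empty
(0,0): row=0b0, col=0b0, row AND col = 0b0 = 0; 0 == 0 -> filled
(82,48): row=0b1010010, col=0b110000, row AND col = 0b10000 = 16; 16 != 48 -> empty
(123,115): row=0b1111011, col=0b1110011, row AND col = 0b1110011 = 115; 115 == 115 -> filled
(238,145): row=0b11101110, col=0b10010001, row AND col = 0b10000000 = 128; 128 != 145 -> empty
(25,9): row=0b11001, col=0b1001, row AND col = 0b1001 = 9; 9 == 9 -> filled
(167,142): row=0b10100111, col=0b10001110, row AND col = 0b10000110 = 134; 134 != 142 -> empty

Answer: yes no yes no yes no yes no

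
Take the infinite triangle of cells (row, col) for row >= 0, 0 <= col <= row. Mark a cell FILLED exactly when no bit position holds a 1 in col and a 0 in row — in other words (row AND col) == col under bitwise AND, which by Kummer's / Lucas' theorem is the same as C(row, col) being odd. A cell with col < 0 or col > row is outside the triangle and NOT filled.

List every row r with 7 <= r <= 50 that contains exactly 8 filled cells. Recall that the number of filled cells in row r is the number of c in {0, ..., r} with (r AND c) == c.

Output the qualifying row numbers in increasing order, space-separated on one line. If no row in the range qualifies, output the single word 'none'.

Row r has 2^popcount(r) filled cells, so we need popcount(r) = log2(8) = 3.
Scan r = 7..50 and keep those with exactly 3 one-bits:
r=7=111 popcount=3 -> KEEP
r=8=1000 popcount=1 -> skip
r=9=1001 popcount=2 -> skip
r=10=1010 popcount=2 -> skip
r=11=1011 popcount=3 -> KEEP
r=12=1100 popcount=2 -> skip
r=13=1101 popcount=3 -> KEEP
r=14=1110 popcount=3 -> KEEP
r=15=1111 popcount=4 -> skip
r=16=10000 popcount=1 -> skip
r=17=10001 popcount=2 -> skip
r=18=10010 popcount=2 -> skip
r=19=10011 popcount=3 -> KEEP
r=20=10100 popcount=2 -> skip
r=21=10101 popcount=3 -> KEEP
r=22=10110 popcount=3 -> KEEP
r=23=10111 popcount=4 -> skip
r=24=11000 popcount=2 -> skip
r=25=11001 popcount=3 -> KEEP
r=26=11010 popcount=3 -> KEEP
r=27=11011 popcount=4 -> skip
r=28=11100 popcount=3 -> KEEP
r=29=11101 popcount=4 -> skip
r=30=11110 popcount=4 -> skip
r=31=11111 popcount=5 -> skip
r=32=100000 popcount=1 -> skip
r=33=100001 popcount=2 -> skip
r=34=100010 popcount=2 -> skip
r=35=100011 popcount=3 -> KEEP
r=36=100100 popcount=2 -> skip
r=37=100101 popcount=3 -> KEEP
r=38=100110 popcount=3 -> KEEP
r=39=100111 popcount=4 -> skip
r=40=101000 popcount=2 -> skip
r=41=101001 popcount=3 -> KEEP
r=42=101010 popcount=3 -> KEEP
r=43=101011 popcount=4 -> skip
r=44=101100 popcount=3 -> KEEP
r=45=101101 popcount=4 -> skip
r=46=101110 popcount=4 -> skip
r=47=101111 popcount=5 -> skip
r=48=110000 popcount=2 -> skip
r=49=110001 popcount=3 -> KEEP
r=50=110010 popcount=3 -> KEEP
Kept rows: 7 11 13 14 19 21 22 25 26 28 35 37 38 41 42 44 49 50

Answer: 7 11 13 14 19 21 22 25 26 28 35 37 38 41 42 44 49 50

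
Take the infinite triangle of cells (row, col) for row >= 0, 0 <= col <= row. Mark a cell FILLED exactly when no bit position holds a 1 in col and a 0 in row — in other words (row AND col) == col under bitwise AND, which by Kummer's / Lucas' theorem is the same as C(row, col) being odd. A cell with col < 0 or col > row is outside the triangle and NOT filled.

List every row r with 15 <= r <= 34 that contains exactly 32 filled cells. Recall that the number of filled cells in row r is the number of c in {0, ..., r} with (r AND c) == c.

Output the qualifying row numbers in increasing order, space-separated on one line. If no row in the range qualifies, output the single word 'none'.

Row r has 2^popcount(r) filled cells, so we need popcount(r) = log2(32) = 5.
Scan r = 15..34 and keep those with exactly 5 one-bits:
r=15=1111 popcount=4 -> skip
r=16=10000 popcount=1 -> skip
r=17=10001 popcount=2 -> skip
r=18=10010 popcount=2 -> skip
r=19=10011 popcount=3 -> skip
r=20=10100 popcount=2 -> skip
r=21=10101 popcount=3 -> skip
r=22=10110 popcount=3 -> skip
r=23=10111 popcount=4 -> skip
r=24=11000 popcount=2 -> skip
r=25=11001 popcount=3 -> skip
r=26=11010 popcount=3 -> skip
r=27=11011 popcount=4 -> skip
r=28=11100 popcount=3 -> skip
r=29=11101 popcount=4 -> skip
r=30=11110 popcount=4 -> skip
r=31=11111 popcount=5 -> KEEP
r=32=100000 popcount=1 -> skip
r=33=100001 popcount=2 -> skip
r=34=100010 popcount=2 -> skip
Kept rows: 31

Answer: 31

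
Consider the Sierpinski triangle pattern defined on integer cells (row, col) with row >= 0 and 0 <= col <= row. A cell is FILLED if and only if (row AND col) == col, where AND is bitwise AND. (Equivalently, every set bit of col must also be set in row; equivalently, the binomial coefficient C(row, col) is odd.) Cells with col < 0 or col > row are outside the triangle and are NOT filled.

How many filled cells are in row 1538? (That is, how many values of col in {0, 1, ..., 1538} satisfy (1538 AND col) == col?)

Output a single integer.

1538 in binary = 11000000010
popcount(1538) = number of 1-bits in 11000000010 = 3
A col c satisfies (1538 AND c) == c iff every set bit of c is also set in 1538; each of the 3 set bits of 1538 can independently be on or off in c.
count = 2^3 = 8

Answer: 8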